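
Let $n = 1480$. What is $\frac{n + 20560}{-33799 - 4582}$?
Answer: $- \frac{22040}{38381} \approx -0.57424$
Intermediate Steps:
$\frac{n + 20560}{-33799 - 4582} = \frac{1480 + 20560}{-33799 - 4582} = \frac{22040}{-38381} = 22040 \left(- \frac{1}{38381}\right) = - \frac{22040}{38381}$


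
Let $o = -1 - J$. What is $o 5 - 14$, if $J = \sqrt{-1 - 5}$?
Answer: $-19 - 5 i \sqrt{6} \approx -19.0 - 12.247 i$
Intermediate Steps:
$J = i \sqrt{6}$ ($J = \sqrt{-6} = i \sqrt{6} \approx 2.4495 i$)
$o = -1 - i \sqrt{6} \approx -1.0 - 2.4495 i$
$o 5 - 14 = \left(-1 - i \sqrt{6}\right) 5 - 14 = \left(-5 - 5 i \sqrt{6}\right) - 14 = -19 - 5 i \sqrt{6}$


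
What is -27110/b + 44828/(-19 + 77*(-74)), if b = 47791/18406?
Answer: -2854849110168/273221147 ≈ -10449.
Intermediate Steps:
b = 47791/18406 (b = 47791*(1/18406) = 47791/18406 ≈ 2.5965)
-27110/b + 44828/(-19 + 77*(-74)) = -27110/47791/18406 + 44828/(-19 + 77*(-74)) = -27110*18406/47791 + 44828/(-19 - 5698) = -498986660/47791 + 44828/(-5717) = -498986660/47791 + 44828*(-1/5717) = -498986660/47791 - 44828/5717 = -2854849110168/273221147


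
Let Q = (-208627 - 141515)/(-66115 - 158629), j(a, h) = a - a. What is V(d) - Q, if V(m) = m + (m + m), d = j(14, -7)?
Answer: -13467/8644 ≈ -1.5580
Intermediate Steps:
j(a, h) = 0
d = 0
V(m) = 3*m (V(m) = m + 2*m = 3*m)
Q = 13467/8644 (Q = -350142/(-224744) = -350142*(-1/224744) = 13467/8644 ≈ 1.5580)
V(d) - Q = 3*0 - 1*13467/8644 = 0 - 13467/8644 = -13467/8644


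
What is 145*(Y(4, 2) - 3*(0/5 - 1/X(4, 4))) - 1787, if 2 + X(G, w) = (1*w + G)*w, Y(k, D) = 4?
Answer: -2385/2 ≈ -1192.5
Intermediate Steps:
X(G, w) = -2 + w*(G + w) (X(G, w) = -2 + (1*w + G)*w = -2 + (w + G)*w = -2 + (G + w)*w = -2 + w*(G + w))
145*(Y(4, 2) - 3*(0/5 - 1/X(4, 4))) - 1787 = 145*(4 - 3*(0/5 - 1/(-2 + 4² + 4*4))) - 1787 = 145*(4 - 3*(0*(⅕) - 1/(-2 + 16 + 16))) - 1787 = 145*(4 - 3*(0 - 1/30)) - 1787 = 145*(4 - 3*(-1/30)) - 1787 = 145*(4 + ⅒) - 1787 = 145*(41/10) - 1787 = 1189/2 - 1787 = -2385/2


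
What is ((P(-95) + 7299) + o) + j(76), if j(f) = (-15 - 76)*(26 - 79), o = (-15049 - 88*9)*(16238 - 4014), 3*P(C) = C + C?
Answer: -580884976/3 ≈ -1.9363e+8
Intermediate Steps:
P(C) = 2*C/3 (P(C) = (C + C)/3 = (2*C)/3 = 2*C/3)
o = -193640384 (o = (-15049 - 792)*12224 = -15841*12224 = -193640384)
j(f) = 4823 (j(f) = -91*(-53) = 4823)
((P(-95) + 7299) + o) + j(76) = (((⅔)*(-95) + 7299) - 193640384) + 4823 = ((-190/3 + 7299) - 193640384) + 4823 = (21707/3 - 193640384) + 4823 = -580899445/3 + 4823 = -580884976/3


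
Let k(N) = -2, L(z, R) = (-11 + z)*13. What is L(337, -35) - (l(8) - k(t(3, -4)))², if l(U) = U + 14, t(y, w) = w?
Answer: 3662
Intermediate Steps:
L(z, R) = -143 + 13*z
l(U) = 14 + U
L(337, -35) - (l(8) - k(t(3, -4)))² = (-143 + 13*337) - ((14 + 8) - 1*(-2))² = (-143 + 4381) - (22 + 2)² = 4238 - 1*24² = 4238 - 1*576 = 4238 - 576 = 3662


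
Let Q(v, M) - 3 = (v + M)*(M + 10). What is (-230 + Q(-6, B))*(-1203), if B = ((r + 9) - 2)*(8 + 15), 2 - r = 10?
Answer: -180450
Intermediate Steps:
r = -8 (r = 2 - 1*10 = 2 - 10 = -8)
B = -23 (B = ((-8 + 9) - 2)*(8 + 15) = (1 - 2)*23 = -1*23 = -23)
Q(v, M) = 3 + (10 + M)*(M + v) (Q(v, M) = 3 + (v + M)*(M + 10) = 3 + (M + v)*(10 + M) = 3 + (10 + M)*(M + v))
(-230 + Q(-6, B))*(-1203) = (-230 + (3 + (-23)² + 10*(-23) + 10*(-6) - 23*(-6)))*(-1203) = (-230 + (3 + 529 - 230 - 60 + 138))*(-1203) = (-230 + 380)*(-1203) = 150*(-1203) = -180450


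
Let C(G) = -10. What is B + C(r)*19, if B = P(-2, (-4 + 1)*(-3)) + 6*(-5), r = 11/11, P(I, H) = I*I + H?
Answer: -207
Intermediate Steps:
P(I, H) = H + I² (P(I, H) = I² + H = H + I²)
r = 1 (r = 11*(1/11) = 1)
B = -17 (B = ((-4 + 1)*(-3) + (-2)²) + 6*(-5) = (-3*(-3) + 4) - 30 = (9 + 4) - 30 = 13 - 30 = -17)
B + C(r)*19 = -17 - 10*19 = -17 - 190 = -207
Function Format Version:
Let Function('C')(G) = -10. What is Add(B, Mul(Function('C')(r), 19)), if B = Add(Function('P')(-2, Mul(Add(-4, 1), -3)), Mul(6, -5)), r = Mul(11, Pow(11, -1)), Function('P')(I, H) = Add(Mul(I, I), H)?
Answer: -207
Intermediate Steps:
Function('P')(I, H) = Add(H, Pow(I, 2)) (Function('P')(I, H) = Add(Pow(I, 2), H) = Add(H, Pow(I, 2)))
r = 1 (r = Mul(11, Rational(1, 11)) = 1)
B = -17 (B = Add(Add(Mul(Add(-4, 1), -3), Pow(-2, 2)), Mul(6, -5)) = Add(Add(Mul(-3, -3), 4), -30) = Add(Add(9, 4), -30) = Add(13, -30) = -17)
Add(B, Mul(Function('C')(r), 19)) = Add(-17, Mul(-10, 19)) = Add(-17, -190) = -207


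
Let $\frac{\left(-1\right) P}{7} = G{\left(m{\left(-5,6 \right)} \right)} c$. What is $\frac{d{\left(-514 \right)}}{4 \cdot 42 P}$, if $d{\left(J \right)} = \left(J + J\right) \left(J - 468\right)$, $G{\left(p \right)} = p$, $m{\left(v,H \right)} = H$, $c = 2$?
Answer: $- \frac{126187}{1764} \approx -71.535$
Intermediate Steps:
$P = -84$ ($P = - 7 \cdot 6 \cdot 2 = \left(-7\right) 12 = -84$)
$d{\left(J \right)} = 2 J \left(-468 + J\right)$
$\frac{d{\left(-514 \right)}}{4 \cdot 42 P} = \frac{2 \left(-514\right) \left(-468 - 514\right)}{4 \cdot 42 \left(-84\right)} = \frac{2 \left(-514\right) \left(-982\right)}{168 \left(-84\right)} = \frac{1009496}{-14112} = 1009496 \left(- \frac{1}{14112}\right) = - \frac{126187}{1764}$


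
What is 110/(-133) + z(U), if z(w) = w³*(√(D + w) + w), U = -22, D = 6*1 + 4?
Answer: 31155938/133 - 21296*I*√3 ≈ 2.3426e+5 - 36886.0*I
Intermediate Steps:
D = 10 (D = 6 + 4 = 10)
z(w) = w³*(w + √(10 + w)) (z(w) = w³*(√(10 + w) + w) = w³*(w + √(10 + w)))
110/(-133) + z(U) = 110/(-133) + (-22)³*(-22 + √(10 - 22)) = 110*(-1/133) - 10648*(-22 + √(-12)) = -110/133 - 10648*(-22 + 2*I*√3) = -110/133 + (234256 - 21296*I*√3) = 31155938/133 - 21296*I*√3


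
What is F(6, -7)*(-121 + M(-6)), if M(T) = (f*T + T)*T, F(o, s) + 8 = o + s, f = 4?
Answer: -531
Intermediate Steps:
F(o, s) = -8 + o + s (F(o, s) = -8 + (o + s) = -8 + o + s)
M(T) = 5*T**2 (M(T) = (4*T + T)*T = (5*T)*T = 5*T**2)
F(6, -7)*(-121 + M(-6)) = (-8 + 6 - 7)*(-121 + 5*(-6)**2) = -9*(-121 + 5*36) = -9*(-121 + 180) = -9*59 = -531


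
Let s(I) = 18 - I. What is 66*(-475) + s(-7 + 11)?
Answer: -31336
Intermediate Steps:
66*(-475) + s(-7 + 11) = 66*(-475) + (18 - (-7 + 11)) = -31350 + (18 - 1*4) = -31350 + (18 - 4) = -31350 + 14 = -31336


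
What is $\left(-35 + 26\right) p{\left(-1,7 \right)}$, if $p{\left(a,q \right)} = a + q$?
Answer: $-54$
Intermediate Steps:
$\left(-35 + 26\right) p{\left(-1,7 \right)} = \left(-35 + 26\right) \left(-1 + 7\right) = \left(-9\right) 6 = -54$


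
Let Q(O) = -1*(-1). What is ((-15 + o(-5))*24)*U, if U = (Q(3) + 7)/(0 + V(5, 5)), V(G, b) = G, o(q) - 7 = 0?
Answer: -1536/5 ≈ -307.20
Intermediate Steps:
o(q) = 7 (o(q) = 7 + 0 = 7)
Q(O) = 1
U = 8/5 (U = (1 + 7)/(0 + 5) = 8/5 ≈ 1.6000)
((-15 + o(-5))*24)*U = ((-15 + 7)*24)*(8/5) = -8*24*(8/5) = -192*8/5 = -1536/5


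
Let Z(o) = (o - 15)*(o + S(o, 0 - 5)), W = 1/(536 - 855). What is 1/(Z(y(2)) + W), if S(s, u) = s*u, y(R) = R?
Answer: 319/33175 ≈ 0.0096157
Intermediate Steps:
W = -1/319 (W = 1/(-319) = -1/319 ≈ -0.0031348)
Z(o) = -4*o*(-15 + o) (Z(o) = (o - 15)*(o + o*(0 - 5)) = (-15 + o)*(o + o*(-5)) = (-15 + o)*(o - 5*o) = (-15 + o)*(-4*o) = -4*o*(-15 + o))
1/(Z(y(2)) + W) = 1/(4*2*(15 - 1*2) - 1/319) = 1/(4*2*(15 - 2) - 1/319) = 1/(4*2*13 - 1/319) = 1/(104 - 1/319) = 1/(33175/319) = 319/33175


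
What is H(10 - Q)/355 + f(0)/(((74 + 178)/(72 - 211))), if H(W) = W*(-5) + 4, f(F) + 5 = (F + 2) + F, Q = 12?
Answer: 50521/29820 ≈ 1.6942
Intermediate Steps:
f(F) = -3 + 2*F (f(F) = -5 + ((F + 2) + F) = -5 + ((2 + F) + F) = -5 + (2 + 2*F) = -3 + 2*F)
H(W) = 4 - 5*W (H(W) = -5*W + 4 = 4 - 5*W)
H(10 - Q)/355 + f(0)/(((74 + 178)/(72 - 211))) = (4 - 5*(10 - 1*12))/355 + (-3 + 2*0)/(((74 + 178)/(72 - 211))) = (4 - 5*(10 - 12))*(1/355) + (-3 + 0)/((252/(-139))) = (4 - 5*(-2))*(1/355) - 3/(252*(-1/139)) = (4 + 10)*(1/355) - 3/(-252/139) = 14*(1/355) - 3*(-139/252) = 14/355 + 139/84 = 50521/29820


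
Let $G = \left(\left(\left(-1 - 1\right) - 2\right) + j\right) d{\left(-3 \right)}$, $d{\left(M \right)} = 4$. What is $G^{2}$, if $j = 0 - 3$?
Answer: $784$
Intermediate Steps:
$j = -3$ ($j = 0 - 3 = -3$)
$G = -28$ ($G = \left(\left(\left(-1 - 1\right) - 2\right) - 3\right) 4 = \left(\left(-2 - 2\right) - 3\right) 4 = \left(-4 - 3\right) 4 = \left(-7\right) 4 = -28$)
$G^{2} = \left(-28\right)^{2} = 784$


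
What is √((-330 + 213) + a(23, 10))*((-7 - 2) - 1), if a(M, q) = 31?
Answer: -10*I*√86 ≈ -92.736*I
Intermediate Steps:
√((-330 + 213) + a(23, 10))*((-7 - 2) - 1) = √((-330 + 213) + 31)*((-7 - 2) - 1) = √(-117 + 31)*(-9 - 1) = √(-86)*(-10) = (I*√86)*(-10) = -10*I*√86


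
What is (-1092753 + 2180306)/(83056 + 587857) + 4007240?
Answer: 2688510497673/670913 ≈ 4.0072e+6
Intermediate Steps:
(-1092753 + 2180306)/(83056 + 587857) + 4007240 = 1087553/670913 + 4007240 = 2688510497673/670913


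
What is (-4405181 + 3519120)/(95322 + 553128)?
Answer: -80551/58950 ≈ -1.3664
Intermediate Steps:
(-4405181 + 3519120)/(95322 + 553128) = -886061/648450 = -886061*1/648450 = -80551/58950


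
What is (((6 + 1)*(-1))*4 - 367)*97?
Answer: -38315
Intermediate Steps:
(((6 + 1)*(-1))*4 - 367)*97 = ((7*(-1))*4 - 367)*97 = (-7*4 - 367)*97 = (-28 - 367)*97 = -395*97 = -38315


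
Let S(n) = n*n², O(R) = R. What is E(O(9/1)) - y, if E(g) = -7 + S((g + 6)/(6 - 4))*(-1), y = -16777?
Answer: 130785/8 ≈ 16348.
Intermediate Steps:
S(n) = n³
E(g) = -7 - (3 + g/2)³ (E(g) = -7 + ((g + 6)/(6 - 4))³*(-1) = -7 + ((6 + g)/2)³*(-1) = -7 + ((6 + g)*(½))³*(-1) = -7 + (3 + g/2)³*(-1) = -7 - (3 + g/2)³)
E(O(9/1)) - y = (-7 - (6 + 9/1)³/8) - 1*(-16777) = (-7 - (6 + 9*1)³/8) + 16777 = (-7 - (6 + 9)³/8) + 16777 = (-7 - ⅛*15³) + 16777 = (-7 - ⅛*3375) + 16777 = (-7 - 3375/8) + 16777 = -3431/8 + 16777 = 130785/8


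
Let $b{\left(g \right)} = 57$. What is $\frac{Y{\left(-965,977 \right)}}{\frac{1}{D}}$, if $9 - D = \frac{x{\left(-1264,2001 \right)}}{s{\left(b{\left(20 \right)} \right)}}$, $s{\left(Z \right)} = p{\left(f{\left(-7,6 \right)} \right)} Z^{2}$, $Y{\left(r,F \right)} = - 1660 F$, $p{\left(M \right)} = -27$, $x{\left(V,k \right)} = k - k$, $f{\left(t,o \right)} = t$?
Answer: $-14596380$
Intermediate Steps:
$x{\left(V,k \right)} = 0$
$s{\left(Z \right)} = - 27 Z^{2}$
$D = 9$ ($D = 9 - \frac{0}{\left(-27\right) 57^{2}} = 9 - \frac{0}{\left(-27\right) 3249} = 9 - \frac{0}{-87723} = 9 - 0 \left(- \frac{1}{87723}\right) = 9 - 0 = 9 + 0 = 9$)
$\frac{Y{\left(-965,977 \right)}}{\frac{1}{D}} = \frac{\left(-1660\right) 977}{\frac{1}{9}} = - 1621820 \frac{1}{\frac{1}{9}} = \left(-1621820\right) 9 = -14596380$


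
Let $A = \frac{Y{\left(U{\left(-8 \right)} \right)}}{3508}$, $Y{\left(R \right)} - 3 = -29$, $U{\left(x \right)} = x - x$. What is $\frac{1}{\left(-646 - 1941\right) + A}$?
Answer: $- \frac{1754}{4537611} \approx -0.00038655$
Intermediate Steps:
$U{\left(x \right)} = 0$
$Y{\left(R \right)} = -26$ ($Y{\left(R \right)} = 3 - 29 = -26$)
$A = - \frac{13}{1754}$ ($A = - \frac{26}{3508} = \left(-26\right) \frac{1}{3508} = - \frac{13}{1754} \approx -0.0074116$)
$\frac{1}{\left(-646 - 1941\right) + A} = \frac{1}{\left(-646 - 1941\right) - \frac{13}{1754}} = \frac{1}{-2587 - \frac{13}{1754}} = \frac{1}{- \frac{4537611}{1754}} = - \frac{1754}{4537611}$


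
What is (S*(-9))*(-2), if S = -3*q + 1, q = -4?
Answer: 234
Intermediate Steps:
S = 13 (S = -3*(-4) + 1 = 12 + 1 = 13)
(S*(-9))*(-2) = (13*(-9))*(-2) = -117*(-2) = 234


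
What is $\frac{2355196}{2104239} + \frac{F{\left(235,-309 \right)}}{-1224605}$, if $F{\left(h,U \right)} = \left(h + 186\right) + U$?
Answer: $\frac{2883949122812}{2576861600595} \approx 1.1192$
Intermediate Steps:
$F{\left(h,U \right)} = 186 + U + h$ ($F{\left(h,U \right)} = \left(186 + h\right) + U = 186 + U + h$)
$\frac{2355196}{2104239} + \frac{F{\left(235,-309 \right)}}{-1224605} = \frac{2355196}{2104239} + \frac{186 - 309 + 235}{-1224605} = 2355196 \cdot \frac{1}{2104239} + 112 \left(- \frac{1}{1224605}\right) = \frac{2355196}{2104239} - \frac{112}{1224605} = \frac{2883949122812}{2576861600595}$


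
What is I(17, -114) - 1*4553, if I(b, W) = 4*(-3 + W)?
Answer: -5021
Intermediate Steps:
I(b, W) = -12 + 4*W
I(17, -114) - 1*4553 = (-12 + 4*(-114)) - 1*4553 = (-12 - 456) - 4553 = -468 - 4553 = -5021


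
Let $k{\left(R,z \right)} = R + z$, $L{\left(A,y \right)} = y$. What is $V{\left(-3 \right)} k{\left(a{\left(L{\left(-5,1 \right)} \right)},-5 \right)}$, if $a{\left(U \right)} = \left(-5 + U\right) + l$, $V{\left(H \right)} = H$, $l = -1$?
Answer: $30$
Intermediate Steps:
$a{\left(U \right)} = -6 + U$ ($a{\left(U \right)} = \left(-5 + U\right) - 1 = -6 + U$)
$V{\left(-3 \right)} k{\left(a{\left(L{\left(-5,1 \right)} \right)},-5 \right)} = - 3 \left(\left(-6 + 1\right) - 5\right) = - 3 \left(-5 - 5\right) = \left(-3\right) \left(-10\right) = 30$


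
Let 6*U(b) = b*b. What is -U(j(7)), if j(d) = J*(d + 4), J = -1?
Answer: -121/6 ≈ -20.167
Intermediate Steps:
j(d) = -4 - d (j(d) = -(d + 4) = -(4 + d) = -4 - d)
U(b) = b²/6 (U(b) = (b*b)/6 = b²/6)
-U(j(7)) = -(-4 - 1*7)²/6 = -(-4 - 7)²/6 = -(-11)²/6 = -121/6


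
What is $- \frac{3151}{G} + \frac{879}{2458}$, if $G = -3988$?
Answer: $\frac{5625305}{4901252} \approx 1.1477$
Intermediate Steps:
$- \frac{3151}{G} + \frac{879}{2458} = - \frac{3151}{-3988} + \frac{879}{2458} = \left(-3151\right) \left(- \frac{1}{3988}\right) + 879 \cdot \frac{1}{2458} = \frac{3151}{3988} + \frac{879}{2458} = \frac{5625305}{4901252}$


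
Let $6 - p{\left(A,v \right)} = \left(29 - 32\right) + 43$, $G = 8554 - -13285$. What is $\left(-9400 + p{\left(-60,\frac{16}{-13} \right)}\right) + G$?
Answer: $12405$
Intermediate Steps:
$G = 21839$ ($G = 8554 + 13285 = 21839$)
$p{\left(A,v \right)} = -34$ ($p{\left(A,v \right)} = 6 - \left(\left(29 - 32\right) + 43\right) = 6 - \left(-3 + 43\right) = 6 - 40 = -34$)
$\left(-9400 + p{\left(-60,\frac{16}{-13} \right)}\right) + G = \left(-9400 - 34\right) + 21839 = -9434 + 21839 = 12405$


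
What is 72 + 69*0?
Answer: 72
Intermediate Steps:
72 + 69*0 = 72 + 0 = 72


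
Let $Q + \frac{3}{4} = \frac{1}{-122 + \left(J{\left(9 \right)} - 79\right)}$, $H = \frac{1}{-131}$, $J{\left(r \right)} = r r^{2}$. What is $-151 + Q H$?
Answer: $- \frac{10443973}{69168} \approx -150.99$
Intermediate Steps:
$J{\left(r \right)} = r^{3}$
$H = - \frac{1}{131} \approx -0.0076336$
$Q = - \frac{395}{528}$ ($Q = - \frac{3}{4} + \frac{1}{-122 + \left(9^{3} - 79\right)} = - \frac{3}{4} + \frac{1}{-122 + \left(729 - 79\right)} = - \frac{3}{4} + \frac{1}{-122 + 650} = - \frac{3}{4} + \frac{1}{528} = - \frac{395}{528} \approx -0.74811$)
$-151 + Q H = -151 - - \frac{395}{69168} = -151 + \frac{395}{69168} = - \frac{10443973}{69168}$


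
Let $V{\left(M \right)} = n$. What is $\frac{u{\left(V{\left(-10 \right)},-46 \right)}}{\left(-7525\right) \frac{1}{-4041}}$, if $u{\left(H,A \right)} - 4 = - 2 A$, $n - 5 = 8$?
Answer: $\frac{387936}{7525} \approx 51.553$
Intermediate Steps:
$n = 13$ ($n = 5 + 8 = 13$)
$V{\left(M \right)} = 13$
$u{\left(H,A \right)} = 4 - 2 A$
$\frac{u{\left(V{\left(-10 \right)},-46 \right)}}{\left(-7525\right) \frac{1}{-4041}} = \frac{4 - -92}{\left(-7525\right) \frac{1}{-4041}} = \frac{4 + 92}{\left(-7525\right) \left(- \frac{1}{4041}\right)} = \frac{96}{\frac{7525}{4041}} = 96 \cdot \frac{4041}{7525} = \frac{387936}{7525}$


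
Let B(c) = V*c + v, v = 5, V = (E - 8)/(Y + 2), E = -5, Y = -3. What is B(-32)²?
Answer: 168921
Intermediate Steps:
V = 13 (V = (-5 - 8)/(-3 + 2) = -13/(-1) = -13*(-1) = 13)
B(c) = 5 + 13*c (B(c) = 13*c + 5 = 5 + 13*c)
B(-32)² = (5 + 13*(-32))² = (5 - 416)² = (-411)² = 168921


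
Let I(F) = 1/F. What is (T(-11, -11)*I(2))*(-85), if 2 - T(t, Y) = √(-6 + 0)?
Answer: -85 + 85*I*√6/2 ≈ -85.0 + 104.1*I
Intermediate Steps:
I(F) = 1/F
T(t, Y) = 2 - I*√6 (T(t, Y) = 2 - √(-6 + 0) = 2 - √(-6) = 2 - I*√6)
(T(-11, -11)*I(2))*(-85) = ((2 - I*√6)/2)*(-85) = ((2 - I*√6)*(½))*(-85) = (1 - I*√6/2)*(-85) = -85 + 85*I*√6/2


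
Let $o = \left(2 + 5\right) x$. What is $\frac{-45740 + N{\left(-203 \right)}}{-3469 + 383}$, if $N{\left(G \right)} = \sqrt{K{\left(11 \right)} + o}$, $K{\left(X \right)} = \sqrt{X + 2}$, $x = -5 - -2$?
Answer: $\frac{22870}{1543} - \frac{\sqrt{-21 + \sqrt{13}}}{3086} \approx 14.822 - 0.0013515 i$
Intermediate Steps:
$x = -3$ ($x = -5 + 2 = -3$)
$o = -21$ ($o = \left(2 + 5\right) \left(-3\right) = 7 \left(-3\right) = -21$)
$K{\left(X \right)} = \sqrt{2 + X}$
$N{\left(G \right)} = \sqrt{-21 + \sqrt{13}}$ ($N{\left(G \right)} = \sqrt{\sqrt{2 + 11} - 21} = \sqrt{\sqrt{13} - 21} = \sqrt{-21 + \sqrt{13}}$)
$\frac{-45740 + N{\left(-203 \right)}}{-3469 + 383} = \frac{-45740 + \sqrt{-21 + \sqrt{13}}}{-3469 + 383} = \frac{-45740 + \sqrt{-21 + \sqrt{13}}}{-3086} = \left(-45740 + \sqrt{-21 + \sqrt{13}}\right) \left(- \frac{1}{3086}\right) = \frac{22870}{1543} - \frac{\sqrt{-21 + \sqrt{13}}}{3086}$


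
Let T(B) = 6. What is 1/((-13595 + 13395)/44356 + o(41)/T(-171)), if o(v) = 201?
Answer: 22178/742863 ≈ 0.029855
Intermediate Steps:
1/((-13595 + 13395)/44356 + o(41)/T(-171)) = 1/((-13595 + 13395)/44356 + 201/6) = 1/(-200*1/44356 + 201*(⅙)) = 1/(-50/11089 + 67/2) = 1/(742863/22178) = 22178/742863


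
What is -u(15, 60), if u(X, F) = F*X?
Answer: -900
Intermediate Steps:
-u(15, 60) = -60*15 = -1*900 = -900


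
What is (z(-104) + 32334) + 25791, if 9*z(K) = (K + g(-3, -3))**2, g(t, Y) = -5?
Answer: 535006/9 ≈ 59445.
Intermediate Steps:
z(K) = (-5 + K)**2/9 (z(K) = (K - 5)**2/9 = (-5 + K)**2/9)
(z(-104) + 32334) + 25791 = ((-5 - 104)**2/9 + 32334) + 25791 = ((1/9)*(-109)**2 + 32334) + 25791 = ((1/9)*11881 + 32334) + 25791 = (11881/9 + 32334) + 25791 = 302887/9 + 25791 = 535006/9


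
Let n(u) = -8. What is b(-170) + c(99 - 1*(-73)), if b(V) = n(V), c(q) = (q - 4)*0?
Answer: -8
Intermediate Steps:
c(q) = 0 (c(q) = (-4 + q)*0 = 0)
b(V) = -8
b(-170) + c(99 - 1*(-73)) = -8 + 0 = -8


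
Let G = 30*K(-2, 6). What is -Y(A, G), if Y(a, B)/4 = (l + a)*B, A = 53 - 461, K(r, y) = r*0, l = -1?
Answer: 0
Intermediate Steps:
K(r, y) = 0
A = -408
G = 0 (G = 30*0 = 0)
Y(a, B) = 4*B*(-1 + a) (Y(a, B) = 4*((-1 + a)*B) = 4*(B*(-1 + a)) = 4*B*(-1 + a))
-Y(A, G) = -4*0*(-1 - 408) = -4*0*(-409) = -1*0 = 0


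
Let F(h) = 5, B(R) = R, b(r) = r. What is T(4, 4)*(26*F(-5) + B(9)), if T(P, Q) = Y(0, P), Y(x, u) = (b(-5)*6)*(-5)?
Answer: 20850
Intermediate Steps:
Y(x, u) = 150 (Y(x, u) = -5*6*(-5) = -30*(-5) = 150)
T(P, Q) = 150
T(4, 4)*(26*F(-5) + B(9)) = 150*(26*5 + 9) = 150*(130 + 9) = 150*139 = 20850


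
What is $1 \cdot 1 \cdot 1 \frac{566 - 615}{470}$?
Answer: $- \frac{49}{470} \approx -0.10426$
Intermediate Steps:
$1 \cdot 1 \cdot 1 \frac{566 - 615}{470} = 1 \cdot 1 \left(566 - 615\right) \frac{1}{470} = 1 \left(\left(-49\right) \frac{1}{470}\right) = 1 \left(- \frac{49}{470}\right) = - \frac{49}{470}$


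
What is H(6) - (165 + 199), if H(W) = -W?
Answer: -370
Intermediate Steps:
H(6) - (165 + 199) = -1*6 - (165 + 199) = -6 - 1*364 = -6 - 364 = -370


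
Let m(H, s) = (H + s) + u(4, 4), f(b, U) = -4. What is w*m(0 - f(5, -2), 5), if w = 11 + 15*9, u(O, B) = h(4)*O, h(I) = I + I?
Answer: 5986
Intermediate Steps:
h(I) = 2*I
u(O, B) = 8*O (u(O, B) = (2*4)*O = 8*O)
m(H, s) = 32 + H + s (m(H, s) = (H + s) + 8*4 = (H + s) + 32 = 32 + H + s)
w = 146 (w = 11 + 135 = 146)
w*m(0 - f(5, -2), 5) = 146*(32 + (0 - 1*(-4)) + 5) = 146*(32 + (0 + 4) + 5) = 146*(32 + 4 + 5) = 146*41 = 5986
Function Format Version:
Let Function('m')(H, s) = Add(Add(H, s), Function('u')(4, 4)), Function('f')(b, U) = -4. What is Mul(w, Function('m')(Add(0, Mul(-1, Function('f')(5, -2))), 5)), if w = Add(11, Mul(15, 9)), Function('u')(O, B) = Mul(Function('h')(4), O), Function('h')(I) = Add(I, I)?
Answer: 5986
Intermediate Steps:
Function('h')(I) = Mul(2, I)
Function('u')(O, B) = Mul(8, O) (Function('u')(O, B) = Mul(Mul(2, 4), O) = Mul(8, O))
Function('m')(H, s) = Add(32, H, s) (Function('m')(H, s) = Add(Add(H, s), Mul(8, 4)) = Add(Add(H, s), 32) = Add(32, H, s))
w = 146 (w = Add(11, 135) = 146)
Mul(w, Function('m')(Add(0, Mul(-1, Function('f')(5, -2))), 5)) = Mul(146, Add(32, Add(0, Mul(-1, -4)), 5)) = Mul(146, Add(32, Add(0, 4), 5)) = Mul(146, Add(32, 4, 5)) = Mul(146, 41) = 5986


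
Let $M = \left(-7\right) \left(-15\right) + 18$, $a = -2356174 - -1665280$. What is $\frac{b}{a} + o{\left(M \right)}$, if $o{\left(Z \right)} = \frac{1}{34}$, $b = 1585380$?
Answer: $- \frac{8868671}{3915066} \approx -2.2653$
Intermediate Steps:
$a = -690894$ ($a = -2356174 + 1665280 = -690894$)
$M = 123$ ($M = 105 + 18 = 123$)
$o{\left(Z \right)} = \frac{1}{34}$
$\frac{b}{a} + o{\left(M \right)} = \frac{1585380}{-690894} + \frac{1}{34} = 1585380 \left(- \frac{1}{690894}\right) + \frac{1}{34} = - \frac{264230}{115149} + \frac{1}{34} = - \frac{8868671}{3915066}$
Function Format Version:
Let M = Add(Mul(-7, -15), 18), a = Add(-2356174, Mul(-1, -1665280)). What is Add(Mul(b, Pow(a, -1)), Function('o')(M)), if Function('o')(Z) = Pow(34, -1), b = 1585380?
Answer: Rational(-8868671, 3915066) ≈ -2.2653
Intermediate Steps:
a = -690894 (a = Add(-2356174, 1665280) = -690894)
M = 123 (M = Add(105, 18) = 123)
Function('o')(Z) = Rational(1, 34)
Add(Mul(b, Pow(a, -1)), Function('o')(M)) = Add(Mul(1585380, Pow(-690894, -1)), Rational(1, 34)) = Add(Mul(1585380, Rational(-1, 690894)), Rational(1, 34)) = Add(Rational(-264230, 115149), Rational(1, 34)) = Rational(-8868671, 3915066)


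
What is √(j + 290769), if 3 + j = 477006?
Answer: 6*√21327 ≈ 876.23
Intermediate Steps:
j = 477003 (j = -3 + 477006 = 477003)
√(j + 290769) = √(477003 + 290769) = √767772 = 6*√21327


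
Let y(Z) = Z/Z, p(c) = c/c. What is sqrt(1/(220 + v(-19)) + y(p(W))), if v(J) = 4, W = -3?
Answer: 15*sqrt(14)/56 ≈ 1.0022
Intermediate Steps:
p(c) = 1
y(Z) = 1
sqrt(1/(220 + v(-19)) + y(p(W))) = sqrt(1/(220 + 4) + 1) = sqrt(1/224 + 1) = sqrt(225/224) = 15*sqrt(14)/56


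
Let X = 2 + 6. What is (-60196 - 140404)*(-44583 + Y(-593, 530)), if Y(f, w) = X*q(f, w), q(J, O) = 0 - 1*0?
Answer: 8943349800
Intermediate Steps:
q(J, O) = 0 (q(J, O) = 0 + 0 = 0)
X = 8
Y(f, w) = 0 (Y(f, w) = 8*0 = 0)
(-60196 - 140404)*(-44583 + Y(-593, 530)) = (-60196 - 140404)*(-44583 + 0) = -200600*(-44583) = 8943349800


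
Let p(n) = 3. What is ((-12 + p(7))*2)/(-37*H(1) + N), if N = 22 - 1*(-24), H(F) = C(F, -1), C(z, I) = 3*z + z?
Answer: 3/17 ≈ 0.17647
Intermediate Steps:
C(z, I) = 4*z
H(F) = 4*F
N = 46 (N = 22 + 24 = 46)
((-12 + p(7))*2)/(-37*H(1) + N) = ((-12 + 3)*2)/(-148 + 46) = (-9*2)/(-37*4 + 46) = -18/(-148 + 46) = -18/(-102) = -18*(-1/102) = 3/17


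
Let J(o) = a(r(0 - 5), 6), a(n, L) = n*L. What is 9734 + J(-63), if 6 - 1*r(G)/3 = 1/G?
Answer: 49228/5 ≈ 9845.6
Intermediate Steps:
r(G) = 18 - 3/G
a(n, L) = L*n
J(o) = 558/5 (J(o) = 6*(18 - 3/(0 - 5)) = 6*(18 - 3/(-5)) = 6*(18 - 3*(-⅕)) = 6*(18 + ⅗) = 6*(93/5) = 558/5)
9734 + J(-63) = 9734 + 558/5 = 49228/5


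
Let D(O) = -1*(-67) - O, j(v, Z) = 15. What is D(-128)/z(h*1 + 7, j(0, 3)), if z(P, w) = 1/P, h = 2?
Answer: 1755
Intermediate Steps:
D(O) = 67 - O
D(-128)/z(h*1 + 7, j(0, 3)) = (67 - 1*(-128))/(1/(2*1 + 7)) = (67 + 128)/(1/(2 + 7)) = 195/(1/9) = 195*9 = 1755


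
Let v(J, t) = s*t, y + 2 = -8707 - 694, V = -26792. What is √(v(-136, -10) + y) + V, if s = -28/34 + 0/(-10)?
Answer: -26792 + I*√2715087/17 ≈ -26792.0 + 96.927*I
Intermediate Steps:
s = -14/17 (s = -28*1/34 + 0*(-⅒) = -14/17 + 0 = -14/17 ≈ -0.82353)
y = -9403 (y = -2 + (-8707 - 694) = -2 - 9401 = -9403)
v(J, t) = -14*t/17
√(v(-136, -10) + y) + V = √(-14/17*(-10) - 9403) - 26792 = √(140/17 - 9403) - 26792 = √(-159711/17) - 26792 = I*√2715087/17 - 26792 = -26792 + I*√2715087/17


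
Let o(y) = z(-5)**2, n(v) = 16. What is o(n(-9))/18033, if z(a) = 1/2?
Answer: 1/72132 ≈ 1.3863e-5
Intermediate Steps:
z(a) = 1/2
o(y) = 1/4 (o(y) = (1/2)**2 = 1/4)
o(n(-9))/18033 = (1/4)/18033 = (1/4)*(1/18033) = 1/72132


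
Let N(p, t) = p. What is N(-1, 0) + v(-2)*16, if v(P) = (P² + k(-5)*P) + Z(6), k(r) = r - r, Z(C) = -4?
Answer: -1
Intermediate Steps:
k(r) = 0
v(P) = -4 + P² (v(P) = (P² + 0*P) - 4 = (P² + 0) - 4 = P² - 4 = -4 + P²)
N(-1, 0) + v(-2)*16 = -1 + (-4 + (-2)²)*16 = -1 + (-4 + 4)*16 = -1 + 0*16 = -1 + 0 = -1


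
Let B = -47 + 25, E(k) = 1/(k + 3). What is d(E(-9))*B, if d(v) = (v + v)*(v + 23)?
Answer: 1507/9 ≈ 167.44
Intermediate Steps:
E(k) = 1/(3 + k)
d(v) = 2*v*(23 + v) (d(v) = (2*v)*(23 + v) = 2*v*(23 + v))
B = -22
d(E(-9))*B = (2*(23 + 1/(3 - 9))/(3 - 9))*(-22) = (2*(23 + 1/(-6))/(-6))*(-22) = (2*(-⅙)*(23 - ⅙))*(-22) = (2*(-⅙)*(137/6))*(-22) = -137/18*(-22) = 1507/9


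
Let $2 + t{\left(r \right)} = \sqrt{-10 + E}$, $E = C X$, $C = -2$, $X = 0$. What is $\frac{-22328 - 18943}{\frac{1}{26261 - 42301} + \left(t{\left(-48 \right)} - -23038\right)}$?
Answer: $- \frac{244602442031702760}{136528360000374721} + \frac{10618268913600 i \sqrt{10}}{136528360000374721} \approx -1.7916 + 0.00024594 i$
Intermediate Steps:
$E = 0$ ($E = \left(-2\right) 0 = 0$)
$t{\left(r \right)} = -2 + i \sqrt{10}$ ($t{\left(r \right)} = -2 + \sqrt{-10 + 0} = -2 + \sqrt{-10} = -2 + i \sqrt{10}$)
$\frac{-22328 - 18943}{\frac{1}{26261 - 42301} + \left(t{\left(-48 \right)} - -23038\right)} = \frac{-22328 - 18943}{\frac{1}{26261 - 42301} - \left(-23036 - i \sqrt{10}\right)} = - \frac{41271}{\frac{1}{-16040} + \left(\left(-2 + i \sqrt{10}\right) + 23038\right)} = - \frac{41271}{- \frac{1}{16040} + \left(23036 + i \sqrt{10}\right)} = - \frac{41271}{\frac{369497439}{16040} + i \sqrt{10}}$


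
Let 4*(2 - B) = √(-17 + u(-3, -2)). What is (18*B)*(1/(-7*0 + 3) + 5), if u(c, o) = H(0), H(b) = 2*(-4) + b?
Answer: 192 - 120*I ≈ 192.0 - 120.0*I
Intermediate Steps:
H(b) = -8 + b
u(c, o) = -8 (u(c, o) = -8 + 0 = -8)
B = 2 - 5*I/4 (B = 2 - √(-17 - 8)/4 = 2 - 5*I/4 ≈ 2.0 - 1.25*I)
(18*B)*(1/(-7*0 + 3) + 5) = (18*(2 - 5*I/4))*(1/(-7*0 + 3) + 5) = (36 - 45*I/2)*(1/(0 + 3) + 5) = (36 - 45*I/2)*(1/3 + 5) = (36 - 45*I/2)*(⅓ + 5) = (36 - 45*I/2)*(16/3) = 192 - 120*I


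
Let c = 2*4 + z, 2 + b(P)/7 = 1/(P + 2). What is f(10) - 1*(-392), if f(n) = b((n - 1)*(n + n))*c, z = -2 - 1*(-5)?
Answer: 6199/26 ≈ 238.42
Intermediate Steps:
z = 3 (z = -2 + 5 = 3)
b(P) = -14 + 7/(2 + P) (b(P) = -14 + 7/(P + 2) = -14 + 7/(2 + P))
c = 11 (c = 2*4 + 3 = 8 + 3 = 11)
f(n) = 77*(-3 - 4*n*(-1 + n))/(2 + 2*n*(-1 + n)) (f(n) = (7*(-3 - 2*(n - 1)*(n + n))/(2 + (n - 1)*(n + n)))*11 = (7*(-3 - 2*(-1 + n)*2*n)/(2 + (-1 + n)*(2*n)))*11 = (7*(-3 - 4*n*(-1 + n))/(2 + 2*n*(-1 + n)))*11 = 77*(-3 - 4*n*(-1 + n))/(2 + 2*n*(-1 + n)))
f(10) - 1*(-392) = 77*(-3 - 4*10*(-1 + 10))/(2*(1 + 10*(-1 + 10))) - 1*(-392) = 77*(-3 - 4*10*9)/(2*(1 + 10*9)) + 392 = 77*(-3 - 360)/(2*(1 + 90)) + 392 = (77/2)*(-363)/91 + 392 = (77/2)*(1/91)*(-363) + 392 = -3993/26 + 392 = 6199/26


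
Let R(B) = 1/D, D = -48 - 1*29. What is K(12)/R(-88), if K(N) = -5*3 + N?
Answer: 231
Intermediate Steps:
K(N) = -15 + N
D = -77 (D = -48 - 29 = -77)
R(B) = -1/77 (R(B) = 1/(-77) = -1/77)
K(12)/R(-88) = (-15 + 12)/(-1/77) = -3*(-77) = 231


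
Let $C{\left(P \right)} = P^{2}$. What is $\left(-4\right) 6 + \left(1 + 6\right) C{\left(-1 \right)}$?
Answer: $-17$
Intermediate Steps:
$\left(-4\right) 6 + \left(1 + 6\right) C{\left(-1 \right)} = \left(-4\right) 6 + \left(1 + 6\right) \left(-1\right)^{2} = -24 + 7 \cdot 1 = -24 + 7 = -17$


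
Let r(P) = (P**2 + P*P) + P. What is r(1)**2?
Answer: 9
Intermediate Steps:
r(P) = P + 2*P**2 (r(P) = (P**2 + P**2) + P = 2*P**2 + P = P + 2*P**2)
r(1)**2 = (1*(1 + 2*1))**2 = (1*(1 + 2))**2 = (1*3)**2 = 3**2 = 9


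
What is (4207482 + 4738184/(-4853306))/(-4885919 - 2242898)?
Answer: -10210096448654/17299165159501 ≈ -0.59021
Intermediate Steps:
(4207482 + 4738184/(-4853306))/(-4885919 - 2242898) = (4207482 + 4738184*(-1/4853306))/(-7128817) = (4207482 - 2369092/2426653)*(-1/7128817) = (10210096448654/2426653)*(-1/7128817) = -10210096448654/17299165159501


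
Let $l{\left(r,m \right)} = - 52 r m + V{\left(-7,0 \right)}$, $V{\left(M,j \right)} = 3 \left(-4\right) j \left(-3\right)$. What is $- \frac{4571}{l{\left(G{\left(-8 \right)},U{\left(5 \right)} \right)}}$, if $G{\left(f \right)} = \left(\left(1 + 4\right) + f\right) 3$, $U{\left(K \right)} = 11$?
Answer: $- \frac{4571}{5148} \approx -0.88792$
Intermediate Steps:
$V{\left(M,j \right)} = 36 j$ ($V{\left(M,j \right)} = - 12 j \left(-3\right) = 36 j$)
$G{\left(f \right)} = 15 + 3 f$ ($G{\left(f \right)} = \left(5 + f\right) 3 = 15 + 3 f$)
$l{\left(r,m \right)} = - 52 m r$ ($l{\left(r,m \right)} = - 52 r m + 36 \cdot 0 = - 52 m r + 0 = - 52 m r$)
$- \frac{4571}{l{\left(G{\left(-8 \right)},U{\left(5 \right)} \right)}} = - \frac{4571}{\left(-52\right) 11 \left(15 + 3 \left(-8\right)\right)} = - \frac{4571}{\left(-52\right) 11 \left(15 - 24\right)} = - \frac{4571}{\left(-52\right) 11 \left(-9\right)} = - \frac{4571}{5148}$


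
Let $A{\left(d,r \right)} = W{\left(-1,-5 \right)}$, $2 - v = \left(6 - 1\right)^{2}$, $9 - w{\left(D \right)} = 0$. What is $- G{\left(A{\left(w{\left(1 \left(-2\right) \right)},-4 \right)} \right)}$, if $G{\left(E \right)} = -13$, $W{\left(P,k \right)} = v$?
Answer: $13$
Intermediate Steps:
$w{\left(D \right)} = 9$ ($w{\left(D \right)} = 9 - 0 = 9 + 0 = 9$)
$v = -23$ ($v = 2 - \left(6 - 1\right)^{2} = 2 - 5^{2} = 2 - 25 = -23$)
$W{\left(P,k \right)} = -23$
$A{\left(d,r \right)} = -23$
$- G{\left(A{\left(w{\left(1 \left(-2\right) \right)},-4 \right)} \right)} = \left(-1\right) \left(-13\right) = 13$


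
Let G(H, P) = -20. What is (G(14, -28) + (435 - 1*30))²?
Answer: 148225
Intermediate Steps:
(G(14, -28) + (435 - 1*30))² = (-20 + (435 - 1*30))² = (-20 + (435 - 30))² = (-20 + 405)² = 385² = 148225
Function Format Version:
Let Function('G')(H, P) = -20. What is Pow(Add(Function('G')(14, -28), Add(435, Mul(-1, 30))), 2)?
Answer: 148225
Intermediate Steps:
Pow(Add(Function('G')(14, -28), Add(435, Mul(-1, 30))), 2) = Pow(Add(-20, Add(435, Mul(-1, 30))), 2) = Pow(Add(-20, Add(435, -30)), 2) = Pow(Add(-20, 405), 2) = Pow(385, 2) = 148225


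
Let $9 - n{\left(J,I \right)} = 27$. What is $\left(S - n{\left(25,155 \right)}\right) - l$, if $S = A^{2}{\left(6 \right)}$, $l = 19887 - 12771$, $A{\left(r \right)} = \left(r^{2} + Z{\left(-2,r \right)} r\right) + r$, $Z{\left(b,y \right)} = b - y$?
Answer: $-7062$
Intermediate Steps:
$n{\left(J,I \right)} = -18$ ($n{\left(J,I \right)} = 9 - 27 = -18$)
$A{\left(r \right)} = r + r^{2} + r \left(-2 - r\right)$ ($A{\left(r \right)} = \left(r^{2} + \left(-2 - r\right) r\right) + r = \left(r^{2} + r \left(-2 - r\right)\right) + r = r + r^{2} + r \left(-2 - r\right)$)
$l = 7116$
$S = 36$ ($S = \left(\left(-1\right) 6\right)^{2} = \left(-6\right)^{2} = 36$)
$\left(S - n{\left(25,155 \right)}\right) - l = \left(36 - -18\right) - 7116 = \left(36 + 18\right) - 7116 = 54 - 7116 = -7062$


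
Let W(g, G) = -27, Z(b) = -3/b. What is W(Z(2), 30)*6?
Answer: -162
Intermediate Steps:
W(Z(2), 30)*6 = -27*6 = -162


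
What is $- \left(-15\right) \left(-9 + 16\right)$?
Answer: $105$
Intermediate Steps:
$- \left(-15\right) \left(-9 + 16\right) = - \left(-15\right) 7 = \left(-1\right) \left(-105\right) = 105$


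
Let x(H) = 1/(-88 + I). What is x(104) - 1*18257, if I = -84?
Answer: -3140205/172 ≈ -18257.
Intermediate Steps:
x(H) = -1/172 (x(H) = 1/(-88 - 84) = 1/(-172) = -1/172)
x(104) - 1*18257 = -1/172 - 1*18257 = -1/172 - 18257 = -3140205/172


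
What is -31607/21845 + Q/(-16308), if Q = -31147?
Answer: 164959259/356248260 ≈ 0.46305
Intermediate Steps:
-31607/21845 + Q/(-16308) = -31607/21845 - 31147/(-16308) = -31607*1/21845 - 31147*(-1/16308) = -31607/21845 + 31147/16308 = 164959259/356248260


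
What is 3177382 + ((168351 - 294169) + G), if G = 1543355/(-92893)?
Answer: 283467391297/92893 ≈ 3.0515e+6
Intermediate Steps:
G = -1543355/92893 (G = 1543355*(-1/92893) = -1543355/92893 ≈ -16.614)
3177382 + ((168351 - 294169) + G) = 3177382 + ((168351 - 294169) - 1543355/92893) = 3177382 + (-125818 - 1543355/92893) = 3177382 - 11689154829/92893 = 283467391297/92893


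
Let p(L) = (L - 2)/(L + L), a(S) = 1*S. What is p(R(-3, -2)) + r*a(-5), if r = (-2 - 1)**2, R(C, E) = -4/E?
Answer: -45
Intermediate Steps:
a(S) = S
r = 9 (r = (-3)**2 = 9)
p(L) = (-2 + L)/(2*L) (p(L) = (-2 + L)/((2*L)) = (-2 + L)*(1/(2*L)) = (-2 + L)/(2*L))
p(R(-3, -2)) + r*a(-5) = (-2 - 4/(-2))/(2*((-4/(-2)))) + 9*(-5) = (-2 - 4*(-1/2))/(2*((-4*(-1/2)))) - 45 = (1/2)*(-2 + 2)/2 - 45 = (1/2)*(1/2)*0 - 45 = 0 - 45 = -45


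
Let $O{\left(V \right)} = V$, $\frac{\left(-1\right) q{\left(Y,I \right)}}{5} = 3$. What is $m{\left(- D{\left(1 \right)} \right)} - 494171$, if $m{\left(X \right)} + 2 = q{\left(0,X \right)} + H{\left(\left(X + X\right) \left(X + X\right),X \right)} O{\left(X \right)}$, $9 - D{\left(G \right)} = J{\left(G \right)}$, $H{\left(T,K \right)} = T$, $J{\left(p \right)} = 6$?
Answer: $-494296$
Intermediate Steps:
$q{\left(Y,I \right)} = -15$ ($q{\left(Y,I \right)} = \left(-5\right) 3 = -15$)
$D{\left(G \right)} = 3$ ($D{\left(G \right)} = 9 - 6 = 3$)
$m{\left(X \right)} = -17 + 4 X^{3}$ ($m{\left(X \right)} = -2 + \left(-15 + \left(X + X\right) \left(X + X\right) X\right) = -2 + \left(-15 + 2 X 2 X X\right) = -2 + \left(-15 + 4 X^{2} X\right) = -2 + \left(-15 + 4 X^{3}\right) = -17 + 4 X^{3}$)
$m{\left(- D{\left(1 \right)} \right)} - 494171 = \left(-17 + 4 \left(\left(-1\right) 3\right)^{3}\right) - 494171 = \left(-17 + 4 \left(-3\right)^{3}\right) - 494171 = \left(-17 + 4 \left(-27\right)\right) - 494171 = \left(-17 - 108\right) - 494171 = -125 - 494171 = -494296$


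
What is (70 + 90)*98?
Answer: 15680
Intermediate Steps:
(70 + 90)*98 = 160*98 = 15680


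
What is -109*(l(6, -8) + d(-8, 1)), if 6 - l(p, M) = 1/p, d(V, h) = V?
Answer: 1417/6 ≈ 236.17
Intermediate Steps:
l(p, M) = 6 - 1/p
-109*(l(6, -8) + d(-8, 1)) = -109*((6 - 1/6) - 8) = -109*((6 - 1*⅙) - 8) = -109*((6 - ⅙) - 8) = -109*(35/6 - 8) = -109*(-13/6) = 1417/6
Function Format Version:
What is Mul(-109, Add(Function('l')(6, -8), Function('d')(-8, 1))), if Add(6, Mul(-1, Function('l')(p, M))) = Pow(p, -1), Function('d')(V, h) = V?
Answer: Rational(1417, 6) ≈ 236.17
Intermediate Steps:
Function('l')(p, M) = Add(6, Mul(-1, Pow(p, -1)))
Mul(-109, Add(Function('l')(6, -8), Function('d')(-8, 1))) = Mul(-109, Add(Add(6, Mul(-1, Pow(6, -1))), -8)) = Mul(-109, Add(Add(6, Mul(-1, Rational(1, 6))), -8)) = Mul(-109, Add(Add(6, Rational(-1, 6)), -8)) = Mul(-109, Add(Rational(35, 6), -8)) = Mul(-109, Rational(-13, 6)) = Rational(1417, 6)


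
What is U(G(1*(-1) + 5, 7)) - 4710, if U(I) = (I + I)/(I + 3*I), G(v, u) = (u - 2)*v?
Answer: -9419/2 ≈ -4709.5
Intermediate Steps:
G(v, u) = v*(-2 + u) (G(v, u) = (-2 + u)*v = v*(-2 + u))
U(I) = ½ (U(I) = (2*I)/((4*I)) = (2*I)*(1/(4*I)) = ½)
U(G(1*(-1) + 5, 7)) - 4710 = ½ - 4710 = -9419/2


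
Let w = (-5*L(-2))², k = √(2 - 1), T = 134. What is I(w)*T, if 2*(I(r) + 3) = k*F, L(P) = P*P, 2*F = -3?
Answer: -1005/2 ≈ -502.50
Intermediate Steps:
F = -3/2 (F = (½)*(-3) = -3/2 ≈ -1.5000)
L(P) = P²
k = 1 (k = √1 = 1)
w = 400 (w = (-5*(-2)²)² = (-5*4)² = (-20)² = 400)
I(r) = -15/4 (I(r) = -3 + (1*(-3/2))/2 = -3 + (½)*(-3/2) = -3 - ¾ = -15/4)
I(w)*T = -15/4*134 = -1005/2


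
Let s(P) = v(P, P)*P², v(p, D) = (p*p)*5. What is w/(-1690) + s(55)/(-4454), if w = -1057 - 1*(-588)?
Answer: -19330173081/1881815 ≈ -10272.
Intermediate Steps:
v(p, D) = 5*p² (v(p, D) = p²*5 = 5*p²)
w = -469 (w = -1057 + 588 = -469)
s(P) = 5*P⁴ (s(P) = (5*P²)*P² = 5*P⁴)
w/(-1690) + s(55)/(-4454) = -469/(-1690) + (5*55⁴)/(-4454) = -469*(-1/1690) + (5*9150625)*(-1/4454) = 469/1690 + 45753125*(-1/4454) = 469/1690 - 45753125/4454 = -19330173081/1881815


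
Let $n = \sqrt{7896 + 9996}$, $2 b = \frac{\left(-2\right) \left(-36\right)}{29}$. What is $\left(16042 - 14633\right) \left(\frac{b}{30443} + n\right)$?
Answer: $\frac{50724}{882847} + 8454 \sqrt{497} \approx 1.8847 \cdot 10^{5}$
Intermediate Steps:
$b = \frac{36}{29}$ ($b = \frac{\left(-2\right) \left(-36\right) \frac{1}{29}}{2} = \frac{72 \cdot \frac{1}{29}}{2} = \frac{1}{2} \cdot \frac{72}{29} = \frac{36}{29} \approx 1.2414$)
$n = 6 \sqrt{497}$ ($n = \sqrt{17892} = 6 \sqrt{497} \approx 133.76$)
$\left(16042 - 14633\right) \left(\frac{b}{30443} + n\right) = \left(16042 - 14633\right) \left(\frac{36}{29 \cdot 30443} + 6 \sqrt{497}\right) = 1409 \left(\frac{36}{29} \cdot \frac{1}{30443} + 6 \sqrt{497}\right) = 1409 \left(\frac{36}{882847} + 6 \sqrt{497}\right) = \frac{50724}{882847} + 8454 \sqrt{497}$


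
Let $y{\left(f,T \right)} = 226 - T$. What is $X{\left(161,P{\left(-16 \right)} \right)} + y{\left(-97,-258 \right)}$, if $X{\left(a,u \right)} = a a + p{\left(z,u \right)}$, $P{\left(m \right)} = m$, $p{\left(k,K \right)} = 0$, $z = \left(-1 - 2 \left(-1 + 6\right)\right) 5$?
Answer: $26405$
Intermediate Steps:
$z = -55$ ($z = \left(-1 - 10\right) 5 = \left(-11\right) 5 = -55$)
$X{\left(a,u \right)} = a^{2}$ ($X{\left(a,u \right)} = a a + 0 = a^{2} + 0 = a^{2}$)
$X{\left(161,P{\left(-16 \right)} \right)} + y{\left(-97,-258 \right)} = 161^{2} + \left(226 - -258\right) = 25921 + \left(226 + 258\right) = 25921 + 484 = 26405$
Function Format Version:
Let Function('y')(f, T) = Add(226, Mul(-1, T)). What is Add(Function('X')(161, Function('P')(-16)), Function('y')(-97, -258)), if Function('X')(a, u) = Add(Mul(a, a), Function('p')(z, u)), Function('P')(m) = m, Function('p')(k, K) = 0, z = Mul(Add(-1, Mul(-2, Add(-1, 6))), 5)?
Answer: 26405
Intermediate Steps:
z = -55 (z = Mul(Add(-1, Mul(-2, 5)), 5) = Mul(Add(-1, -10), 5) = Mul(-11, 5) = -55)
Function('X')(a, u) = Pow(a, 2) (Function('X')(a, u) = Add(Mul(a, a), 0) = Add(Pow(a, 2), 0) = Pow(a, 2))
Add(Function('X')(161, Function('P')(-16)), Function('y')(-97, -258)) = Add(Pow(161, 2), Add(226, Mul(-1, -258))) = Add(25921, Add(226, 258)) = Add(25921, 484) = 26405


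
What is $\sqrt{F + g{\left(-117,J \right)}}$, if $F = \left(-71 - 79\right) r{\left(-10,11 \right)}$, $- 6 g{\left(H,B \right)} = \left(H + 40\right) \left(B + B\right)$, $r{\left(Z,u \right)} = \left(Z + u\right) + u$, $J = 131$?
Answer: $\frac{\sqrt{14061}}{3} \approx 39.526$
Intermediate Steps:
$r{\left(Z,u \right)} = Z + 2 u$
$g{\left(H,B \right)} = - \frac{B \left(40 + H\right)}{3}$ ($g{\left(H,B \right)} = - \frac{\left(H + 40\right) \left(B + B\right)}{6} = - \frac{\left(40 + H\right) 2 B}{6} = - \frac{2 B \left(40 + H\right)}{6} = - \frac{B \left(40 + H\right)}{3}$)
$F = -1800$ ($F = \left(-71 - 79\right) \left(-10 + 2 \cdot 11\right) = - 150 \left(-10 + 22\right) = \left(-150\right) 12 = -1800$)
$\sqrt{F + g{\left(-117,J \right)}} = \sqrt{-1800 - \frac{131 \left(40 - 117\right)}{3}} = \sqrt{-1800 - \frac{131}{3} \left(-77\right)} = \sqrt{-1800 + \frac{10087}{3}} = \sqrt{\frac{4687}{3}} = \frac{\sqrt{14061}}{3}$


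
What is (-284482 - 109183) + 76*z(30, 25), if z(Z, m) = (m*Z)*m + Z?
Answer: 1033615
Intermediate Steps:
z(Z, m) = Z + Z*m² (z(Z, m) = (Z*m)*m + Z = Z*m² + Z = Z + Z*m²)
(-284482 - 109183) + 76*z(30, 25) = (-284482 - 109183) + 76*(30*(1 + 25²)) = -393665 + 76*(30*(1 + 625)) = -393665 + 76*(30*626) = -393665 + 76*18780 = -393665 + 1427280 = 1033615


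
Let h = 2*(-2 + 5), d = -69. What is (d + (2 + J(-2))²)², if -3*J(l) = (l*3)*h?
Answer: 16129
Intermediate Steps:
h = 6 (h = 2*3 = 6)
J(l) = -6*l (J(l) = -l*3*6/3 = -3*l*6/3 = -6*l)
(d + (2 + J(-2))²)² = (-69 + (2 - 6*(-2))²)² = (-69 + (2 + 12)²)² = (-69 + 14²)² = (-69 + 196)² = 127² = 16129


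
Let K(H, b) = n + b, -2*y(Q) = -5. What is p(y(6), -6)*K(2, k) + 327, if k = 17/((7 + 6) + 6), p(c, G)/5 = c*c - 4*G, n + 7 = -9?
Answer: -148783/76 ≈ -1957.7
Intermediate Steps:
n = -16 (n = -7 - 9 = -16)
y(Q) = 5/2 (y(Q) = -½*(-5) = 5/2)
p(c, G) = -20*G + 5*c² (p(c, G) = 5*(c*c - 4*G) = 5*(c² - 4*G) = -20*G + 5*c²)
k = 17/19 (k = 17/(13 + 6) = 17/19 ≈ 0.89474)
K(H, b) = -16 + b
p(y(6), -6)*K(2, k) + 327 = (-20*(-6) + 5*(5/2)²)*(-16 + 17/19) + 327 = (120 + 5*(25/4))*(-287/19) + 327 = (120 + 125/4)*(-287/19) + 327 = (605/4)*(-287/19) + 327 = -173635/76 + 327 = -148783/76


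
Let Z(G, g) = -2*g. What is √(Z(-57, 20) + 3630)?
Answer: √3590 ≈ 59.917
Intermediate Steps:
√(Z(-57, 20) + 3630) = √(-2*20 + 3630) = √(-40 + 3630) = √3590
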